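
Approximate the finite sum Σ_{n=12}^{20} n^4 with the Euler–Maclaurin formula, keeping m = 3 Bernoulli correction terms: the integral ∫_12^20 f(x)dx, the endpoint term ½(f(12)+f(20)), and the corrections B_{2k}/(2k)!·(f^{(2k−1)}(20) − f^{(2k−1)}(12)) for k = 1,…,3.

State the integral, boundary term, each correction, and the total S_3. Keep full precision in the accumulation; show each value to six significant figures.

Integral: ∫_12^20 x^4 dx = 590234.
Endpoint term: (f(12) + f(20))/2 = (20736.0 + 160000)/2 = 90368.0.
Integral + boundary = 680602.
Correction k=1: B_{2}/2! · (f^{(1)}(20) − f^{(1)}(12)) = 1/12 · (32000.0 − 6912.00) = 2090.67.
Running total after k=1: 682692.
Correction k=2: B_{4}/4! · (f^{(3)}(20) − f^{(3)}(12)) = −1/720 · (480.000 − 288.000) = -0.266667.
Running total after k=2: 682692.
Correction k=3: B_{6}/6! · (f^{(5)}(20) − f^{(5)}(12)) = 1/30240 · (0.00000 − 0.00000) = 0.00000.

S_3 ≈ 682692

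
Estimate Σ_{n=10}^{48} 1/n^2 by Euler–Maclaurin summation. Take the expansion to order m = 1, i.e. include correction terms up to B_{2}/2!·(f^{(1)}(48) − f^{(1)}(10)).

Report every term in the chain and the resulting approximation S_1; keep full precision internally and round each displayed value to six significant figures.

Integral: ∫_10^48 1/x^2 dx = 0.0791667.
Endpoint term: (f(10) + f(48))/2 = (0.0100000 + 0.000434028)/2 = 0.00521701.
Integral + boundary = 0.0843837.
Correction k=1: B_{2}/2! · (f^{(1)}(48) − f^{(1)}(10)) = 1/12 · (-1.80845e-05 − (-0.00200000)) = 0.000165160.

S_1 ≈ 0.0845488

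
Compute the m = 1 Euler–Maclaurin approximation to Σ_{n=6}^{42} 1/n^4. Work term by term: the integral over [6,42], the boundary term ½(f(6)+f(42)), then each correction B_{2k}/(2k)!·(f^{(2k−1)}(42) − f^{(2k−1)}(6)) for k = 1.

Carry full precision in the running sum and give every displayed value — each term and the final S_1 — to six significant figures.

S_1 ≈ 0.00196754

∫_6^42 1/x^4 dx evaluates to 0.00153871.
½[f(6) + f(42)] = ½[0.000771605 + 3.21368e-07] = 0.000385963.
Running total after boundary: 0.00192467.
k=1: B_{2}/(2)! × [f^{(1)}(42) − f^{(1)}(6)] = 1/12 × (-3.06065e-08 − (-0.000514403)) = 4.28644e-05.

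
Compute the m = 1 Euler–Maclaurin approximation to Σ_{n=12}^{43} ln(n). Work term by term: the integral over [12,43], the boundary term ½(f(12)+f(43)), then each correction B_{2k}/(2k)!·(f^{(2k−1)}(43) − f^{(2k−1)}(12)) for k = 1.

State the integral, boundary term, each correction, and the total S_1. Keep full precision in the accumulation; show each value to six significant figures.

S_1 ≈ 104.031

∫_12^43 ln(x) dx evaluates to 100.913.
Endpoint term: (f(12) + f(43))/2 = (2.48491 + 3.76120)/2 = 3.12305.
Running total after boundary: 104.036.
k=1: B_{2}/(2)! × [f^{(1)}(43) − f^{(1)}(12)] = 1/12 × (0.0232558 − 0.0833333) = -0.00500646.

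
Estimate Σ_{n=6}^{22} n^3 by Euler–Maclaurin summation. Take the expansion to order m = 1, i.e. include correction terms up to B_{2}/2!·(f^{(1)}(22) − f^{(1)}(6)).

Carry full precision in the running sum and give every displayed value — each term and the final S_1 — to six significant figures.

The integral term ∫_6^22 x^3 dx = 58240.0.
½[f(6) + f(22)] = ½[216.000 + 10648.0] = 5432.00.
Integral + boundary = 63672.0.
k=1: B_{2}/(2)! × [f^{(1)}(22) − f^{(1)}(6)] = 1/12 × (1452.00 − 108.000) = 112.000.

S_1 ≈ 63784.0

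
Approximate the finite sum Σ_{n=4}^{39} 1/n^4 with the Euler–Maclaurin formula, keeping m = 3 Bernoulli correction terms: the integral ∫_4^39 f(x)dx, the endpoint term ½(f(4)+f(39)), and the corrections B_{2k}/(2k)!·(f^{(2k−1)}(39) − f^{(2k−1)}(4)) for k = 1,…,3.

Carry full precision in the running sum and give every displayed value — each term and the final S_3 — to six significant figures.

S_3 ≈ 0.00747225

∫_4^39 1/x^4 dx evaluates to 0.00520271.
Boundary: ½(f(4) + f(39)) = ½(0.00390625 + 4.32257e-07) = 0.00195334.
Running total after boundary: 0.00715606.
Order-1 term: 1/12 · (-4.43340e-08 − (-0.00390625)) = 0.000325517.
Partial sum through k=1: 0.00748157.
Order-2 term: −1/720 · (-8.74438e-10 − (-0.00732422)) = -1.01725e-05.
Partial sum through k=2: 0.00747140.
Order-3 term: 1/30240 · (-3.21950e-11 − (-0.0256348)) = 8.47711e-07.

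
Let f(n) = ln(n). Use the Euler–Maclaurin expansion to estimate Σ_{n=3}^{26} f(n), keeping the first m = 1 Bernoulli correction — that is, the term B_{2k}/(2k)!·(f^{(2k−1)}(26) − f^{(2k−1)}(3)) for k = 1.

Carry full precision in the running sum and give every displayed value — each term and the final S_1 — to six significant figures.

The integral term ∫_3^26 ln(x) dx = 58.4147.
Endpoint term: (f(3) + f(26))/2 = (1.09861 + 3.25810)/2 = 2.17835.
So far: 60.5930.
Correction k=1: B_{2}/2! · (f^{(1)}(26) − f^{(1)}(3)) = 1/12 · (0.0384615 − 0.333333) = -0.0245726.

S_1 ≈ 60.5685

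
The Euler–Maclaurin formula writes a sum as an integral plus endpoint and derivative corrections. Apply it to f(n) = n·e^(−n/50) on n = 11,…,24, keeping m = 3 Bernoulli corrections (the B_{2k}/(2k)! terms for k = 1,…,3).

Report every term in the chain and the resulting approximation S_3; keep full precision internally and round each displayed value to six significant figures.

S_3 ≈ 169.998

The integral term ∫_11^24 x·e^(−x/50) dx = 158.184.
½[f(11) + f(24)] = ½[8.82771 + 14.8508] = 11.8393.
Running total after boundary: 170.023.
Order-1 term: 1/12 · (0.321767 − 0.625965) = -0.0253498.
After k=1: 169.998.
Order-2 term: −1/720 · (0.000623734 − 0.000892401) = 3.73149e-07.
After k=2: 169.998.
Order-3 term: 1/30240 · (4.47504e-07 − 6.13766e-07) = -5.49809e-12.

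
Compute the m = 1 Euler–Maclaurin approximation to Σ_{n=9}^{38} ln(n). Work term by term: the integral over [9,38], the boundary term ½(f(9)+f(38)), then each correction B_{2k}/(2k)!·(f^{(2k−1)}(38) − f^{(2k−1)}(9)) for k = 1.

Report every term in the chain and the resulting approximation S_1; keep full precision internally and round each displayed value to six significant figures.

S_1 ≈ 92.3636

The integral term ∫_9^38 ln(x) dx = 89.4533.
½[f(9) + f(38)] = ½[2.19722 + 3.63759] = 2.91741.
Integral + boundary = 92.3707.
Order-1 term: 1/12 · (0.0263158 − 0.111111) = -0.00706628.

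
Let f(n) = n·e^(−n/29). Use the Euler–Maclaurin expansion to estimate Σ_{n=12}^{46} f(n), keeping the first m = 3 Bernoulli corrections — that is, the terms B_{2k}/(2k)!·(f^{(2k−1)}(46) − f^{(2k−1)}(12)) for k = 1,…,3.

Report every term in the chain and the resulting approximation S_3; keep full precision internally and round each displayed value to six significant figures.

The integral term ∫_12^46 x·e^(−x/29) dx = 340.869.
Boundary: ½(f(12) + f(46)) = ½(7.93365 + 9.41623) = 8.67494.
Running total after boundary: 349.544.
Order-1 term: 1/12 · (-0.119997 − 0.387563) = -0.0422967.
After k=1: 349.502.
Order-2 term: −1/720 · (0.000344119 − 0.00203310) = 2.34581e-06.
After k=2: 349.502.
Order-3 term: 1/30240 · (9.88017e-07 − 4.28700e-06) = -1.09093e-10.

S_3 ≈ 349.502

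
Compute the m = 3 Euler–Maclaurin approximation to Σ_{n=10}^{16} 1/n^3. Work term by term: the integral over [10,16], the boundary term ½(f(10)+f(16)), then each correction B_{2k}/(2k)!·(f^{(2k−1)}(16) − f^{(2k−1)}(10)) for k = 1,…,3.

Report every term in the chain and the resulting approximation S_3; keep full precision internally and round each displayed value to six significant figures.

∫_10^16 1/x^3 dx evaluates to 0.00304688.
Boundary: ½(f(10) + f(16)) = ½(0.00100000 + 0.000244141) = 0.000622070.
Integral + boundary = 0.00366895.
k=1: B_{2}/(2)! × [f^{(1)}(16) − f^{(1)}(10)] = 1/12 × (-4.57764e-05 − (-0.000300000)) = 2.11853e-05.
Running total after k=1: 0.00369013.
k=2: B_{4}/(4)! × [f^{(3)}(16) − f^{(3)}(10)] = −1/720 × (-3.57628e-06 − (-6.00000e-05)) = -7.83663e-08.
Running total after k=2: 0.00369005.
k=3: B_{6}/(6)! × [f^{(5)}(16) − f^{(5)}(10)] = 1/30240 × (-5.86733e-07 − (-2.52000e-05)) = 8.13931e-10.

S_3 ≈ 0.00369005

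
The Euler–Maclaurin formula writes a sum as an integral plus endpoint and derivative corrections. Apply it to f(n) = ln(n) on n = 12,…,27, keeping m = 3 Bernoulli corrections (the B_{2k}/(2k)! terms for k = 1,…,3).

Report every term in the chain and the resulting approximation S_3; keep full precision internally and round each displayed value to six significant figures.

S_3 ≈ 47.0552

Integral: ∫_12^27 ln(x) dx = 44.1687.
½[f(12) + f(27)] = ½[2.48491 + 3.29584] = 2.89037.
Integral + boundary = 47.0591.
Order-1 term: 1/12 · (0.0370370 − 0.0833333) = -0.00385802.
Running total after k=1: 47.0552.
Order-2 term: −1/720 · (0.000101611 − 0.00115741) = 1.46638e-06.
Running total after k=2: 47.0552.
Order-3 term: 1/30240 · (1.67260e-06 − 9.64506e-05) = -3.13419e-09.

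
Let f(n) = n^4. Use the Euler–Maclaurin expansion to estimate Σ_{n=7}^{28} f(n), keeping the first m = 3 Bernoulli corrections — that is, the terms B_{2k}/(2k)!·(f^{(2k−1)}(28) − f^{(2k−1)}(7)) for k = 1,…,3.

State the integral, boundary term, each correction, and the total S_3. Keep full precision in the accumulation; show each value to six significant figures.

S_3 ≈ 3.75444e+06

The integral term ∫_7^28 x^4 dx = 3.43871e+06.
Boundary: ½(f(7) + f(28)) = ½(2401.00 + 614656) = 308528.
So far: 3.74724e+06.
Order-1 term: 1/12 · (87808.0 − 1372.00) = 7203.00.
Running total after k=1: 3.75444e+06.
Order-2 term: −1/720 · (672.000 − 168.000) = -0.700000.
Running total after k=2: 3.75444e+06.
Order-3 term: 1/30240 · (0.00000 − 0.00000) = 0.00000.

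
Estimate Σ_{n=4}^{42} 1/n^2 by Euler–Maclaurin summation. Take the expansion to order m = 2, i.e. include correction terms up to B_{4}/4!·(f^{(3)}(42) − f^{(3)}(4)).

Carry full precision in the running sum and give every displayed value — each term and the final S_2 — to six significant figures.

S_2 ≈ 0.260293

∫_4^42 1/x^2 dx evaluates to 0.226190.
Boundary: ½(f(4) + f(42)) = ½(0.0625000 + 0.000566893) = 0.0315334.
Integral + boundary = 0.257724.
Correction k=1: B_{2}/2! · (f^{(1)}(42) − f^{(1)}(4)) = 1/12 · (-2.69949e-05 − (-0.0312500)) = 0.00260192.
Partial sum through k=1: 0.260326.
Correction k=2: B_{4}/4! · (f^{(3)}(42) − f^{(3)}(4)) = −1/720 · (-1.83639e-07 − (-0.0234375)) = -3.25518e-05.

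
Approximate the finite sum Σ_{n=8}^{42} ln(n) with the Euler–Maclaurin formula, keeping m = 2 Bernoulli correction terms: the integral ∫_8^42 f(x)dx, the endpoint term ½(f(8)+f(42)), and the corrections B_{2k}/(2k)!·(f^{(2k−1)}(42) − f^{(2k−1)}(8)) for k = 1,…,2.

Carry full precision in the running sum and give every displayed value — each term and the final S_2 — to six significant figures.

S_2 ≈ 109.247

∫_8^42 ln(x) dx evaluates to 106.347.
½[f(8) + f(42)] = ½[2.07944 + 3.73767] = 2.90856.
Running total after boundary: 109.255.
k=1: B_{2}/(2)! × [f^{(1)}(42) − f^{(1)}(8)] = 1/12 × (0.0238095 − 0.125000) = -0.00843254.
Partial sum through k=1: 109.247.
k=2: B_{4}/(4)! × [f^{(3)}(42) − f^{(3)}(8)] = −1/720 × (2.69949e-05 − 0.00390625) = 5.38785e-06.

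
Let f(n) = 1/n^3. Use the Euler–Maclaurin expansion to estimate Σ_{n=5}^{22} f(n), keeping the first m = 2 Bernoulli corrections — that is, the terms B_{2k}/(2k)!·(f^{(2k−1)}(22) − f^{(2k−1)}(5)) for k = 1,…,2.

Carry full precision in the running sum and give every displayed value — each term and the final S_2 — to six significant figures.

S_2 ≈ 0.0234075

∫_5^22 1/x^3 dx evaluates to 0.0189669.
Boundary: ½(f(5) + f(22)) = ½(0.00800000 + 9.39144e-05) = 0.00404696.
So far: 0.0230139.
Correction k=1: B_{2}/2! · (f^{(1)}(22) − f^{(1)}(5)) = 1/12 · (-1.28065e-05 − (-0.00480000)) = 0.000398933.
Running total after k=1: 0.0234128.
Correction k=2: B_{4}/4! · (f^{(3)}(22) − f^{(3)}(5)) = −1/720 · (-5.29194e-07 − (-0.00384000)) = -5.33260e-06.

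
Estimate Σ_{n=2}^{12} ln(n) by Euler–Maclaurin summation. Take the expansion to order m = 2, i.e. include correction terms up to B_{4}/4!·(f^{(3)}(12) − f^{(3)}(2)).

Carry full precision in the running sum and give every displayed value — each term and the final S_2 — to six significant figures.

S_2 ≈ 19.9872

∫_2^12 ln(x) dx evaluates to 18.4326.
Boundary: ½(f(2) + f(12)) = ½(0.693147 + 2.48491) = 1.58903.
Running total after boundary: 20.0216.
Correction k=1: B_{2}/2! · (f^{(1)}(12) − f^{(1)}(2)) = 1/12 · (0.0833333 − 0.500000) = -0.0347222.
Running total after k=1: 19.9869.
Correction k=2: B_{4}/4! · (f^{(3)}(12) − f^{(3)}(2)) = −1/720 · (0.00115741 − 0.250000) = 0.000345615.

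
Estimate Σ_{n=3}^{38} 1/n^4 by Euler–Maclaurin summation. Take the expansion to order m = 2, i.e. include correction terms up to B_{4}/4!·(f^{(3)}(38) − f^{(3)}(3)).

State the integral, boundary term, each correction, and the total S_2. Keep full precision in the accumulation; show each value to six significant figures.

S_2 ≈ 0.0198082

The integral term ∫_3^38 1/x^4 dx = 0.0123396.
Boundary: ½(f(3) + f(38)) = ½(0.0123457 + 4.79585e-07) = 0.00617308.
Running total after boundary: 0.0185127.
Correction k=1: B_{2}/2! · (f^{(1)}(38) − f^{(1)}(3)) = 1/12 · (-5.04826e-08 − (-0.0164609)) = 0.00137174.
Partial sum through k=1: 0.0198844.
Correction k=2: B_{4}/4! · (f^{(3)}(38) − f^{(3)}(3)) = −1/720 · (-1.04881e-09 − (-0.0548697)) = -7.62079e-05.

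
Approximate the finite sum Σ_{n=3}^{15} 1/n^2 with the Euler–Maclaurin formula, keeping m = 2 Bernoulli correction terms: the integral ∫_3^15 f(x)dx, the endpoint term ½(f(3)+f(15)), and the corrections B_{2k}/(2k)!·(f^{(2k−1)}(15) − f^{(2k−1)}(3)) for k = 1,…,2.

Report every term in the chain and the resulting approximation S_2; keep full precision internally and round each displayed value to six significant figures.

Integral: ∫_3^15 1/x^2 dx = 0.266667.
Endpoint term: (f(3) + f(15))/2 = (0.111111 + 0.00444444)/2 = 0.0577778.
Integral + boundary = 0.324444.
Order-1 term: 1/12 · (-0.000592593 − (-0.0740741)) = 0.00612346.
Partial sum through k=1: 0.330568.
Order-2 term: −1/720 · (-3.16049e-05 − (-0.0987654)) = -0.000137130.

S_2 ≈ 0.330431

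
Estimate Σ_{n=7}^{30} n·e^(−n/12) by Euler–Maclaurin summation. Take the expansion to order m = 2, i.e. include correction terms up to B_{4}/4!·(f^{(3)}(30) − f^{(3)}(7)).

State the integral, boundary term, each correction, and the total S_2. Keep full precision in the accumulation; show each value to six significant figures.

S_2 ≈ 89.0159

The integral term ∫_7^30 x·e^(−x/12) dx = 85.8612.
Boundary: ½(f(7) + f(30)) = ½(3.90625 + 2.46255) = 3.18440.
So far: 89.0456.
Correction k=1: B_{2}/2! · (f^{(1)}(30) − f^{(1)}(7)) = 1/12 · (-0.123127 − 0.232515) = -0.0296368.
Running total after k=1: 89.0159.
Correction k=2: B_{4}/4! · (f^{(3)}(30) − f^{(3)}(7)) = −1/720 · (0.000285017 − 0.00936517) = 1.26113e-05.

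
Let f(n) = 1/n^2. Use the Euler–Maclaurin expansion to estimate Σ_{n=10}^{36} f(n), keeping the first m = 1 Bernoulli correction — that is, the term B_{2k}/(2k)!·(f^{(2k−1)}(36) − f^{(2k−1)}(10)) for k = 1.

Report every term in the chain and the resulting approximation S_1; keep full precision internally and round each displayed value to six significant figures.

S_1 ≈ 0.0777711

The integral term ∫_10^36 1/x^2 dx = 0.0722222.
Endpoint term: (f(10) + f(36))/2 = (0.0100000 + 0.000771605)/2 = 0.00538580.
Running total after boundary: 0.0776080.
k=1: B_{2}/(2)! × [f^{(1)}(36) − f^{(1)}(10)] = 1/12 × (-4.28669e-05 − (-0.00200000)) = 0.000163094.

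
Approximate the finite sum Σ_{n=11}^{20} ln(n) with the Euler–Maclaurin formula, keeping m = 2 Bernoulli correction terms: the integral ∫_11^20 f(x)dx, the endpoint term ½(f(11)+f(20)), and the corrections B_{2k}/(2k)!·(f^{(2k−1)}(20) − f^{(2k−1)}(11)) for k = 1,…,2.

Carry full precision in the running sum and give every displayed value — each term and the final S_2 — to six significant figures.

Integral: ∫_11^20 ln(x) dx = 24.5378.
Boundary: ½(f(11) + f(20)) = ½(2.39790 + 2.99573) = 2.69681.
So far: 27.2346.
k=1: B_{2}/(2)! × [f^{(1)}(20) − f^{(1)}(11)] = 1/12 × (0.0500000 − 0.0909091) = -0.00340909.
Partial sum through k=1: 27.2312.
k=2: B_{4}/(4)! × [f^{(3)}(20) − f^{(3)}(11)] = −1/720 × (0.000250000 − 0.00150263) = 1.73976e-06.

S_2 ≈ 27.2312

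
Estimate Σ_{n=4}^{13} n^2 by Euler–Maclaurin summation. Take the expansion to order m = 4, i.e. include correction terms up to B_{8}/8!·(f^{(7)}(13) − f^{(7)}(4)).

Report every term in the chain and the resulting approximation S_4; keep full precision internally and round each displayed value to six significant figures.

Integral: ∫_4^13 x^2 dx = 711.000.
½[f(4) + f(13)] = ½[16.0000 + 169.000] = 92.5000.
Running total after boundary: 803.500.
Correction k=1: B_{2}/2! · (f^{(1)}(13) − f^{(1)}(4)) = 1/12 · (26.0000 − 8.00000) = 1.50000.
Partial sum through k=1: 805.000.
Correction k=2: B_{4}/4! · (f^{(3)}(13) − f^{(3)}(4)) = −1/720 · (0.00000 − 0.00000) = 0.00000.
Partial sum through k=2: 805.000.
Correction k=3: B_{6}/6! · (f^{(5)}(13) − f^{(5)}(4)) = 1/30240 · (0.00000 − 0.00000) = 0.00000.
Partial sum through k=3: 805.000.
Correction k=4: B_{8}/8! · (f^{(7)}(13) − f^{(7)}(4)) = −1/1209600 · (0.00000 − 0.00000) = 0.00000.

S_4 ≈ 805.000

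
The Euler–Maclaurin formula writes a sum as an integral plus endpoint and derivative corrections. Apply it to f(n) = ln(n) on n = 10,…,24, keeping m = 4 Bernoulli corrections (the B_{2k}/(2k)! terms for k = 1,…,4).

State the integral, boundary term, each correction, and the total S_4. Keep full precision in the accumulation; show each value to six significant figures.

The integral term ∫_10^24 ln(x) dx = 39.2474.
½[f(10) + f(24)] = ½[2.30259 + 3.17805] = 2.74032.
Running total after boundary: 41.9878.
Order-1 term: 1/12 · (0.0416667 − 0.100000) = -0.00486111.
After k=1: 41.9829.
Order-2 term: −1/720 · (0.000144676 − 0.00200000) = 2.57684e-06.
After k=2: 41.9829.
Order-3 term: 1/30240 · (3.01408e-06 − 0.000240000) = -7.83684e-09.
After k=3: 41.9829.
Order-4 term: −1/1209600 · (1.56983e-07 − 7.20000e-05) = 5.93940e-11.

S_4 ≈ 41.9829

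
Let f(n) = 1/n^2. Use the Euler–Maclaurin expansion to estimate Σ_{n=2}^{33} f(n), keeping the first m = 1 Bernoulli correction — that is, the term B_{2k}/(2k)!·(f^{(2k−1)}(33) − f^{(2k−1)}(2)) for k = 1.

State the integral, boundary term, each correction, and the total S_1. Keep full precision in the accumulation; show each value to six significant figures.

Integral: ∫_2^33 1/x^2 dx = 0.469697.
Boundary: ½(f(2) + f(33)) = ½(0.250000 + 0.000918274) = 0.125459.
Integral + boundary = 0.595156.
Order-1 term: 1/12 · (-5.56529e-05 − (-0.250000)) = 0.0208287.

S_1 ≈ 0.615985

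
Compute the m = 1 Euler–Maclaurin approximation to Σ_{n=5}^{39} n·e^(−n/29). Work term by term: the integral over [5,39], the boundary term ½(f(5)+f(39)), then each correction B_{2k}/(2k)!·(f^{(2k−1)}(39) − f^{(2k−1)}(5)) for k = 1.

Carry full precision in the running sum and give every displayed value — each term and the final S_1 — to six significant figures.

S_1 ≈ 323.095

Integral: ∫_5^39 x·e^(−x/29) dx = 315.975.
½[f(5) + f(39)] = ½[4.20815 + 10.1628] = 7.18548.
Integral + boundary = 323.161.
k=1: B_{2}/(2)! × [f^{(1)}(39) − f^{(1)}(5)] = 1/12 × (-0.0898568 − 0.696522) = -0.0655316.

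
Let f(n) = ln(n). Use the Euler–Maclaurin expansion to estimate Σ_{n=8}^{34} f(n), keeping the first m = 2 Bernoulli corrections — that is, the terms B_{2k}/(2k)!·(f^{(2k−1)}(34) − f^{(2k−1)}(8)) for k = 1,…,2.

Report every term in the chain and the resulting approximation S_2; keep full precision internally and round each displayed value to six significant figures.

The integral term ∫_8^34 ln(x) dx = 77.2607.
½[f(8) + f(34)] = ½[2.07944 + 3.52636] = 2.80290.
Integral + boundary = 80.0636.
k=1: B_{2}/(2)! × [f^{(1)}(34) − f^{(1)}(8)] = 1/12 × (0.0294118 − 0.125000) = -0.00796569.
After k=1: 80.0557.
k=2: B_{4}/(4)! × [f^{(3)}(34) − f^{(3)}(8)] = −1/720 × (5.08854e-05 − 0.00390625) = 5.35467e-06.

S_2 ≈ 80.0557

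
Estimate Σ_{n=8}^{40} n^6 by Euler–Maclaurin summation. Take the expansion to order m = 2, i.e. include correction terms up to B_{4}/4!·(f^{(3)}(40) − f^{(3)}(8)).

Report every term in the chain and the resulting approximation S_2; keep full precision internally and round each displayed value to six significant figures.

S_2 ≈ 2.55047e+10

∫_8^40 x^6 dx evaluates to 2.34054e+10.
Endpoint term: (f(8) + f(40))/2 = (262144 + 4.09600e+09)/2 = 2.04813e+09.
Running total after boundary: 2.54535e+10.
Correction k=1: B_{2}/2! · (f^{(1)}(40) − f^{(1)}(8)) = 1/12 · (6.14400e+08 − 196608) = 5.11836e+07.
After k=1: 2.55047e+10.
Correction k=2: B_{4}/4! · (f^{(3)}(40) − f^{(3)}(8)) = −1/720 · (7.68000e+06 − 61440.0) = -10581.3.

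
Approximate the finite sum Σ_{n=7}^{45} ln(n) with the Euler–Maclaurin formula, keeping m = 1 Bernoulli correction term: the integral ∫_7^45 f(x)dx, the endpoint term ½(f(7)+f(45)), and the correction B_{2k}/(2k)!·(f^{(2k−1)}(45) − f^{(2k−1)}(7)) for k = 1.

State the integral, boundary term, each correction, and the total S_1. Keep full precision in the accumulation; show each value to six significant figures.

The integral term ∫_7^45 ln(x) dx = 119.678.
½[f(7) + f(45)] = ½[1.94591 + 3.80666] = 2.87629.
Running total after boundary: 122.555.
Correction k=1: B_{2}/2! · (f^{(1)}(45) − f^{(1)}(7)) = 1/12 · (0.0222222 − 0.142857) = -0.0100529.

S_1 ≈ 122.545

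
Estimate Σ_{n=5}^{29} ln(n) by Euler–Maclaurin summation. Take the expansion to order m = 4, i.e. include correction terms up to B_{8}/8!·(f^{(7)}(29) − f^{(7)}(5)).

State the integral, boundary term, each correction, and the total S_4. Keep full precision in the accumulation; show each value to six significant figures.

∫_5^29 ln(x) dx evaluates to 65.6044.
½[f(5) + f(29)] = ½[1.60944 + 3.36730] = 2.48837.
Running total after boundary: 68.0928.
Correction k=1: B_{2}/2! · (f^{(1)}(29) − f^{(1)}(5)) = 1/12 · (0.0344828 − 0.200000) = -0.0137931.
Partial sum through k=1: 68.0790.
Correction k=2: B_{4}/4! · (f^{(3)}(29) − f^{(3)}(5)) = −1/720 · (8.20042e-05 − 0.0160000) = 2.21083e-05.
Partial sum through k=2: 68.0790.
Correction k=3: B_{6}/6! · (f^{(5)}(29) − f^{(5)}(5)) = 1/30240 · (1.17010e-06 − 0.00768000) = -2.53930e-07.
Partial sum through k=3: 68.0790.
Correction k=4: B_{8}/8! · (f^{(7)}(29) − f^{(7)}(5)) = −1/1209600 · (4.17394e-08 − 0.00921600) = 7.61901e-09.

S_4 ≈ 68.0790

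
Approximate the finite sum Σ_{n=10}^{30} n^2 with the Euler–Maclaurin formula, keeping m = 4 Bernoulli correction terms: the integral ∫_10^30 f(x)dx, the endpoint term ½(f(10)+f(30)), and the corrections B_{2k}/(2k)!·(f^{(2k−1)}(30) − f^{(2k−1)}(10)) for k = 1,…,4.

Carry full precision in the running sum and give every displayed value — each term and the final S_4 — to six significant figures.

S_4 ≈ 9170.00

∫_10^30 x^2 dx evaluates to 8666.67.
Boundary: ½(f(10) + f(30)) = ½(100.000 + 900.000) = 500.000.
So far: 9166.67.
k=1: B_{2}/(2)! × [f^{(1)}(30) − f^{(1)}(10)] = 1/12 × (60.0000 − 20.0000) = 3.33333.
Running total after k=1: 9170.00.
k=2: B_{4}/(4)! × [f^{(3)}(30) − f^{(3)}(10)] = −1/720 × (0.00000 − 0.00000) = 0.00000.
Running total after k=2: 9170.00.
k=3: B_{6}/(6)! × [f^{(5)}(30) − f^{(5)}(10)] = 1/30240 × (0.00000 − 0.00000) = 0.00000.
Running total after k=3: 9170.00.
k=4: B_{8}/(8)! × [f^{(7)}(30) − f^{(7)}(10)] = −1/1209600 × (0.00000 − 0.00000) = 0.00000.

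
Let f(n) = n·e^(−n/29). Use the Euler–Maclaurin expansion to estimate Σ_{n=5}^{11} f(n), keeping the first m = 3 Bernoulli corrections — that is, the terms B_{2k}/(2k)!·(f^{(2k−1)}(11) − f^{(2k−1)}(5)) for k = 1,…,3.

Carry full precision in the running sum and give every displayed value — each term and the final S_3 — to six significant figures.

S_3 ≈ 41.8668

∫_5^11 x·e^(−x/29) dx evaluates to 36.0215.
½[f(5) + f(11)] = ½[4.20815 + 7.52767] = 5.86791.
So far: 41.8894.
Order-1 term: 1/12 · (0.424759 − 0.696522) = -0.0226470.
Running total after k=1: 41.8668.
Order-2 term: −1/720 · (0.00213249 − 0.00282971) = 9.68356e-07.
Running total after k=2: 41.8668.
Order-3 term: 1/30240 · (4.47077e-06 − 5.74460e-06) = -4.21239e-11.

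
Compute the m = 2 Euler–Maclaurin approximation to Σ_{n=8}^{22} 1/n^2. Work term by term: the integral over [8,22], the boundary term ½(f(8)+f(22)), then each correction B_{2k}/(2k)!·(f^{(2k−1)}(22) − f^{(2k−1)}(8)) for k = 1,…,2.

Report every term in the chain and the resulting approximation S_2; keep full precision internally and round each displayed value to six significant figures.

S_2 ≈ 0.0886999

The integral term ∫_8^22 1/x^2 dx = 0.0795455.
Endpoint term: (f(8) + f(22))/2 = (0.0156250 + 0.00206612)/2 = 0.00884556.
Running total after boundary: 0.0883910.
Correction k=1: B_{2}/2! · (f^{(1)}(22) − f^{(1)}(8)) = 1/12 · (-0.000187829 − (-0.00390625)) = 0.000309868.
Partial sum through k=1: 0.0887009.
Correction k=2: B_{4}/4! · (f^{(3)}(22) − f^{(3)}(8)) = −1/720 · (-4.65691e-06 − (-0.000732422)) = -1.01078e-06.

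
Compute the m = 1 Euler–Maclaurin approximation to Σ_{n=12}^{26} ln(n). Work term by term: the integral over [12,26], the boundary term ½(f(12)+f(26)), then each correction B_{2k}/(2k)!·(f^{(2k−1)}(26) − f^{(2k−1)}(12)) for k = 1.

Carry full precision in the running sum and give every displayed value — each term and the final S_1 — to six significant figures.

S_1 ≈ 43.7594

Integral: ∫_12^26 ln(x) dx = 40.8916.
Boundary: ½(f(12) + f(26)) = ½(2.48491 + 3.25810) = 2.87150.
Running total after boundary: 43.7631.
Correction k=1: B_{2}/2! · (f^{(1)}(26) − f^{(1)}(12)) = 1/12 · (0.0384615 − 0.0833333) = -0.00373932.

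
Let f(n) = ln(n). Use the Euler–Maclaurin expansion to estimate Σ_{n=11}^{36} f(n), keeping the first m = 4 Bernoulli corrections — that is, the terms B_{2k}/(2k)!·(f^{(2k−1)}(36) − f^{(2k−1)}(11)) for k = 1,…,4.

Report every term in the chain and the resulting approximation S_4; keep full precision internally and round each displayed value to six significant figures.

Integral: ∫_11^36 ln(x) dx = 77.6298.
½[f(11) + f(36)] = ½[2.39790 + 3.58352] = 2.99071.
Running total after boundary: 80.6205.
Order-1 term: 1/12 · (0.0277778 − 0.0909091) = -0.00526094.
Partial sum through k=1: 80.6153.
Order-2 term: −1/720 · (4.28669e-05 − 0.00150263) = 2.02745e-06.
Partial sum through k=2: 80.6153.
Order-3 term: 1/30240 · (3.96916e-07 − 0.000149021) = -4.91482e-09.
Partial sum through k=3: 80.6153.
Order-4 term: −1/1209600 · (9.18787e-09 − 3.69474e-05) = 3.05375e-11.

S_4 ≈ 80.6153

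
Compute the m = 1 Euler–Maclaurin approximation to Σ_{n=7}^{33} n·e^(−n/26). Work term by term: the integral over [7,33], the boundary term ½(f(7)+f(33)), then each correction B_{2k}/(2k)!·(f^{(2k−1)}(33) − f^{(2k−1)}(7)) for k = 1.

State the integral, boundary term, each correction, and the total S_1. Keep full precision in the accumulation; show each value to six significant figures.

∫_7^33 x·e^(−x/26) dx evaluates to 224.356.
½[f(7) + f(33)] = ½[5.34777 + 9.27458] = 7.31117.
So far: 231.668.
Order-1 term: 1/12 · (-0.0756667 − 0.558284) = -0.0528292.

S_1 ≈ 231.615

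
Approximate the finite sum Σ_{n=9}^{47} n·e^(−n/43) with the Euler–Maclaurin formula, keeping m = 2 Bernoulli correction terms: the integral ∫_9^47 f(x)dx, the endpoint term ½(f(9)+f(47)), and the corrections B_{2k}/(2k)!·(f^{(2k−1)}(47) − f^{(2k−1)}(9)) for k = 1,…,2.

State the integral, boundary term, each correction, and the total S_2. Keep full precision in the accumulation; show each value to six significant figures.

Integral: ∫_9^47 x·e^(−x/43) dx = 516.501.
½[f(9) + f(47)] = ½[7.30035 + 15.7545] = 11.5274.
Integral + boundary = 528.029.
k=1: B_{2}/(2)! × [f^{(1)}(47) − f^{(1)}(9)] = 1/12 × (-0.0311815 − 0.641374) = -0.0560463.
After k=1: 527.973.
k=2: B_{4}/(4)! × [f^{(3)}(47) − f^{(3)}(9)] = −1/720 × (0.000345712 − 0.00122427) = 1.22022e-06.

S_2 ≈ 527.973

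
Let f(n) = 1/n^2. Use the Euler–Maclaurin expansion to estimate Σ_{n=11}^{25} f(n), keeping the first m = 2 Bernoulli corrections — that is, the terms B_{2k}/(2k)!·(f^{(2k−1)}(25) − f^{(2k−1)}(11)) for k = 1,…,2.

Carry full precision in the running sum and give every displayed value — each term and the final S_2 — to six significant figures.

The integral term ∫_11^25 1/x^2 dx = 0.0509091.
Boundary: ½(f(11) + f(25)) = ½(0.00826446 + 0.00160000) = 0.00493223.
So far: 0.0558413.
k=1: B_{2}/(2)! × [f^{(1)}(25) − f^{(1)}(11)] = 1/12 × (-0.000128000 − (-0.00150263)) = 0.000114552.
Running total after k=1: 0.0559559.
k=2: B_{4}/(4)! × [f^{(3)}(25) − f^{(3)}(11)] = −1/720 × (-2.45760e-06 − (-0.000149021)) = -2.03560e-07.

S_2 ≈ 0.0559557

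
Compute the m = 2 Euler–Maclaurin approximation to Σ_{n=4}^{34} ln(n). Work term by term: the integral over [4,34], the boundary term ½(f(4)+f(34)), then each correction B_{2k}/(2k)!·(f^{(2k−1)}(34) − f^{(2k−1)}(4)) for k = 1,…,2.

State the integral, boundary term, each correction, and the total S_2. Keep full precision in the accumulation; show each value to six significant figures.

S_2 ≈ 86.7891

∫_4^34 ln(x) dx evaluates to 84.3511.
½[f(4) + f(34)] = ½[1.38629 + 3.52636] = 2.45633.
So far: 86.8074.
k=1: B_{2}/(2)! × [f^{(1)}(34) − f^{(1)}(4)] = 1/12 × (0.0294118 − 0.250000) = -0.0183824.
Partial sum through k=1: 86.7890.
k=2: B_{4}/(4)! × [f^{(3)}(34) − f^{(3)}(4)] = −1/720 × (5.08854e-05 − 0.0312500) = 4.33321e-05.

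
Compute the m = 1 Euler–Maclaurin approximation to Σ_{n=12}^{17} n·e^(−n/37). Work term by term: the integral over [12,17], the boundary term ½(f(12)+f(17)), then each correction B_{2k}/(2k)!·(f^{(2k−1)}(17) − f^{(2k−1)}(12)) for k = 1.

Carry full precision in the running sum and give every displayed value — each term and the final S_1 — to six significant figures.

S_1 ≈ 58.5354

The integral term ∫_12^17 x·e^(−x/37) dx = 48.8408.
Boundary: ½(f(12) + f(17)) = ½(8.67619 + 10.7376) = 9.70691.
So far: 58.5477.
Correction k=1: B_{2}/2! · (f^{(1)}(17) − f^{(1)}(12)) = 1/12 · (0.341419 − 0.488524) = -0.0122588.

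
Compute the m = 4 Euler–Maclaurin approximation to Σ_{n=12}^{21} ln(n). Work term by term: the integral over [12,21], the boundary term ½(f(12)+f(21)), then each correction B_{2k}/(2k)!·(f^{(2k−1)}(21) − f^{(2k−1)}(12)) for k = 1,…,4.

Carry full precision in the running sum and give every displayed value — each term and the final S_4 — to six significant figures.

Integral: ∫_12^21 ln(x) dx = 25.1161.
½[f(12) + f(21)] = ½[2.48491 + 3.04452] = 2.76471.
So far: 27.8808.
Order-1 term: 1/12 · (0.0476190 − 0.0833333) = -0.00297619.
Running total after k=1: 27.8778.
Order-2 term: −1/720 · (0.000215959 − 0.00115741) = 1.30757e-06.
Running total after k=2: 27.8778.
Order-3 term: 1/30240 · (5.87645e-06 − 9.64506e-05) = -2.99518e-09.
Running total after k=3: 27.8778.
Order-4 term: −1/1209600 · (3.99758e-07 − 2.00939e-05) = 1.62815e-11.

S_4 ≈ 27.8778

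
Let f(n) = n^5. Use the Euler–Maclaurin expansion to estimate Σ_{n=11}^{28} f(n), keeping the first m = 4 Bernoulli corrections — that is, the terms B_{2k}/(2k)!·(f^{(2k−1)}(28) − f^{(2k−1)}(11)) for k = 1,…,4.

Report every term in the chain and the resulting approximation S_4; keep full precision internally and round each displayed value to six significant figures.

S_4 ≈ 8.89555e+07

Integral: ∫_11^28 x^5 dx = 8.00198e+07.
Endpoint term: (f(11) + f(28))/2 = (161051 + 1.72104e+07)/2 = 8.68571e+06.
Running total after boundary: 8.87055e+07.
k=1: B_{2}/(2)! × [f^{(1)}(28) − f^{(1)}(11)] = 1/12 × (3.07328e+06 − 73205.0) = 250006.
Running total after k=1: 8.89555e+07.
k=2: B_{4}/(4)! × [f^{(3)}(28) − f^{(3)}(11)] = −1/720 × (47040.0 − 7260.00) = -55.2500.
Running total after k=2: 8.89555e+07.
k=3: B_{6}/(6)! × [f^{(5)}(28) − f^{(5)}(11)] = 1/30240 × (120.000 − 120.000) = 0.00000.
Running total after k=3: 8.89555e+07.
k=4: B_{8}/(8)! × [f^{(7)}(28) − f^{(7)}(11)] = −1/1209600 × (0.00000 − 0.00000) = 0.00000.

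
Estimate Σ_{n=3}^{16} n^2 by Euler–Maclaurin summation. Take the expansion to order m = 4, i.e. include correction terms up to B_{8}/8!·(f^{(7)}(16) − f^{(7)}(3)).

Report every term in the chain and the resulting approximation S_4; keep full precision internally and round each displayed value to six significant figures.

The integral term ∫_3^16 x^2 dx = 1356.33.
½[f(3) + f(16)] = ½[9.00000 + 256.000] = 132.500.
So far: 1488.83.
Correction k=1: B_{2}/2! · (f^{(1)}(16) − f^{(1)}(3)) = 1/12 · (32.0000 − 6.00000) = 2.16667.
Running total after k=1: 1491.00.
Correction k=2: B_{4}/4! · (f^{(3)}(16) − f^{(3)}(3)) = −1/720 · (0.00000 − 0.00000) = 0.00000.
Running total after k=2: 1491.00.
Correction k=3: B_{6}/6! · (f^{(5)}(16) − f^{(5)}(3)) = 1/30240 · (0.00000 − 0.00000) = 0.00000.
Running total after k=3: 1491.00.
Correction k=4: B_{8}/8! · (f^{(7)}(16) − f^{(7)}(3)) = −1/1209600 · (0.00000 − 0.00000) = 0.00000.

S_4 ≈ 1491.00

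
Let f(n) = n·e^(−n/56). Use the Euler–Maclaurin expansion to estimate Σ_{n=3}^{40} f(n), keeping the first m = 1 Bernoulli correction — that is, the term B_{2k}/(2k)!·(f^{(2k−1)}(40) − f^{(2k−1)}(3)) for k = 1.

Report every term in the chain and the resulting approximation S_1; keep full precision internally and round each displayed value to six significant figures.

∫_3^40 x·e^(−x/56) dx evaluates to 499.882.
½[f(3) + f(40)] = ½[2.84351 + 19.5817] = 11.2126.
Running total after boundary: 511.094.
Order-1 term: 1/12 · (0.139869 − 0.897061) = -0.0630993.

S_1 ≈ 511.031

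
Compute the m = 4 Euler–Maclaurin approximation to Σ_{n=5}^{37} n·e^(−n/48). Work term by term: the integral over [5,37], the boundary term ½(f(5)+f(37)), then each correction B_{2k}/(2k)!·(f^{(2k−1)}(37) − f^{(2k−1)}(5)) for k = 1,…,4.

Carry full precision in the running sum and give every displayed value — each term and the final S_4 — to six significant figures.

The integral term ∫_5^37 x·e^(−x/48) dx = 404.815.
Endpoint term: (f(5) + f(37))/2 = (4.50538 + 17.1172)/2 = 10.8113.
Running total after boundary: 415.627.
k=1: B_{2}/(2)! × [f^{(1)}(37) − f^{(1)}(5)] = 1/12 × (0.106019 − 0.807213) = -0.0584329.
After k=1: 415.568.
k=2: B_{4}/(4)! × [f^{(3)}(37) − f^{(3)}(5)] = −1/720 × (0.000447601 − 0.00113254) = 9.51298e-07.
After k=2: 415.568.
k=3: B_{6}/(6)! × [f^{(5)}(37) − f^{(5)}(5)] = 1/30240 × (3.68571e-07 − 8.31041e-07) = -1.52933e-11.
After k=3: 415.568.
k=4: B_{8}/(8)! × [f^{(7)}(37) − f^{(7)}(5)] = −1/1209600 × (2.35621e-10 − 5.08043e-10) = 2.25217e-16.

S_4 ≈ 415.568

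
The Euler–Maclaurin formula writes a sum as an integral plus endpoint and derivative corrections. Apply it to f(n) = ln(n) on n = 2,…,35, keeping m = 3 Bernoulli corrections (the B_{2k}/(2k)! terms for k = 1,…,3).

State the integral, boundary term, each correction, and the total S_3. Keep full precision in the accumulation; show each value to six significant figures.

∫_2^35 ln(x) dx evaluates to 90.0509.
½[f(2) + f(35)] = ½[0.693147 + 3.55535] = 2.12425.
Running total after boundary: 92.1751.
Correction k=1: B_{2}/2! · (f^{(1)}(35) − f^{(1)}(2)) = 1/12 · (0.0285714 − 0.500000) = -0.0392857.
After k=1: 92.1358.
Correction k=2: B_{4}/4! · (f^{(3)}(35) − f^{(3)}(2)) = −1/720 · (4.66472e-05 − 0.250000) = 0.000347157.
After k=2: 92.1362.
Correction k=3: B_{6}/6! · (f^{(5)}(35) − f^{(5)}(2)) = 1/30240 · (4.56952e-07 − 0.750000) = -2.48016e-05.

S_3 ≈ 92.1362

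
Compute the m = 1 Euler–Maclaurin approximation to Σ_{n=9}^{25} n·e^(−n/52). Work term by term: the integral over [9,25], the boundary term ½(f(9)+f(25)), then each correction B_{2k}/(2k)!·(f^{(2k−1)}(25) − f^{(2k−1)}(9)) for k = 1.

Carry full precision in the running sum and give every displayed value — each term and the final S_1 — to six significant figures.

∫_9^25 x·e^(−x/52) dx evaluates to 192.180.
Endpoint term: (f(9) + f(25))/2 = (7.56966 + 15.4577)/2 = 11.5137.
So far: 203.693.
Correction k=1: B_{2}/2! · (f^{(1)}(25) − f^{(1)}(9)) = 1/12 · (0.321044 − 0.695503) = -0.0312049.

S_1 ≈ 203.662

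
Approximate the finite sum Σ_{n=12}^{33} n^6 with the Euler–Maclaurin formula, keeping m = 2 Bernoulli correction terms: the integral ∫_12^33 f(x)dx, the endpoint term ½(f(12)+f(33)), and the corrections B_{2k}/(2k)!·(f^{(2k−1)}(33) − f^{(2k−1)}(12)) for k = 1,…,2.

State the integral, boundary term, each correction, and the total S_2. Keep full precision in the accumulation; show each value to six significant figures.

S_2 ≈ 6.74989e+09

The integral term ∫_12^33 x^6 dx = 6.08323e+09.
Boundary: ½(f(12) + f(33)) = ½(2.98598e+06 + 1.29147e+09) = 6.47227e+08.
Running total after boundary: 6.73046e+09.
Order-1 term: 1/12 · (2.34812e+08 − 1.49299e+06) = 1.94433e+07.
Partial sum through k=1: 6.74990e+09.
Order-2 term: −1/720 · (4.31244e+06 − 207360) = -5701.50.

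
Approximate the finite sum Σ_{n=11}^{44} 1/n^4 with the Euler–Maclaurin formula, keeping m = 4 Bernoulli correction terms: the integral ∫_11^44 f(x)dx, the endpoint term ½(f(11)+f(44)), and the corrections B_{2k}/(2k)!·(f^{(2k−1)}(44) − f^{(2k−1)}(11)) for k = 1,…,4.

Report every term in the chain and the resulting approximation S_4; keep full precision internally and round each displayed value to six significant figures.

S_4 ≈ 0.000282868

∫_11^44 1/x^4 dx evaluates to 0.000246525.
½[f(11) + f(44)] = ½[6.83013e-05 + 2.66802e-07] = 3.42841e-05.
Running total after boundary: 0.000280809.
Order-1 term: 1/12 · (-2.42547e-08 − (-2.48369e-05)) = 2.06772e-06.
Partial sum through k=1: 0.000282877.
Order-2 term: −1/720 · (-3.75848e-10 − (-6.15790e-06)) = -8.55211e-09.
Partial sum through k=2: 0.000282868.
Order-3 term: 1/30240 · (-1.08716e-11 − (-2.84994e-06)) = 9.42436e-11.
Partial sum through k=3: 0.000282869.
Order-4 term: −1/1209600 · (-5.05397e-13 − (-2.11979e-06)) = -1.75247e-12.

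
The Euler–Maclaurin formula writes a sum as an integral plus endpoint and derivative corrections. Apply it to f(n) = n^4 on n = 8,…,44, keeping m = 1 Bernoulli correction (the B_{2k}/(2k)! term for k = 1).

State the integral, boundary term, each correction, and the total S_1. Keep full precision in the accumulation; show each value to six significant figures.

Integral: ∫_8^44 x^4 dx = 3.29767e+07.
½[f(8) + f(44)] = ½[4096.00 + 3.74810e+06] = 1.87610e+06.
Integral + boundary = 3.48528e+07.
Order-1 term: 1/12 · (340736 − 2048.00) = 28224.0.

S_1 ≈ 3.48810e+07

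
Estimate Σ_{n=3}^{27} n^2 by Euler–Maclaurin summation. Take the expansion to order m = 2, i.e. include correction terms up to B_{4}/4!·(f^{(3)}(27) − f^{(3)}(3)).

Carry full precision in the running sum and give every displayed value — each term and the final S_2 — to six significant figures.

∫_3^27 x^2 dx evaluates to 6552.00.
Boundary: ½(f(3) + f(27)) = ½(9.00000 + 729.000) = 369.000.
Integral + boundary = 6921.00.
Correction k=1: B_{2}/2! · (f^{(1)}(27) − f^{(1)}(3)) = 1/12 · (54.0000 − 6.00000) = 4.00000.
After k=1: 6925.00.
Correction k=2: B_{4}/4! · (f^{(3)}(27) − f^{(3)}(3)) = −1/720 · (0.00000 − 0.00000) = 0.00000.

S_2 ≈ 6925.00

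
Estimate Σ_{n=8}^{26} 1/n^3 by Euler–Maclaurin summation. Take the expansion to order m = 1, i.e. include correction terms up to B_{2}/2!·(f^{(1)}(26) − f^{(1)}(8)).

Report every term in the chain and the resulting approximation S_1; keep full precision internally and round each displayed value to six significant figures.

∫_8^26 1/x^3 dx evaluates to 0.00707286.
Endpoint term: (f(8) + f(26))/2 = (0.00195312 + 5.68958e-05)/2 = 0.00100501.
So far: 0.00807787.
Order-1 term: 1/12 · (-6.56490e-06 − (-0.000732422)) = 6.04881e-05.

S_1 ≈ 0.00813835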